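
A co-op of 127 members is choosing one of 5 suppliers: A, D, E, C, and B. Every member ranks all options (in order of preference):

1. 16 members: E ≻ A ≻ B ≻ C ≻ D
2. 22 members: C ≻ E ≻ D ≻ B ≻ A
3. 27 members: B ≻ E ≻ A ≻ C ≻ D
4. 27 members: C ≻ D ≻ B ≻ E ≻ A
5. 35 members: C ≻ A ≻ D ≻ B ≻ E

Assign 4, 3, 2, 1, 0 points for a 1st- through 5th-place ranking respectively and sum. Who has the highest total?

A: 16·3 + 22·0 + 27·2 + 27·0 + 35·3 = 207
D: 16·0 + 22·2 + 27·0 + 27·3 + 35·2 = 195
E: 16·4 + 22·3 + 27·3 + 27·1 + 35·0 = 238
C: 16·1 + 22·4 + 27·1 + 27·4 + 35·4 = 379
B: 16·2 + 22·1 + 27·4 + 27·2 + 35·1 = 251
C has the highest Borda score (379).

C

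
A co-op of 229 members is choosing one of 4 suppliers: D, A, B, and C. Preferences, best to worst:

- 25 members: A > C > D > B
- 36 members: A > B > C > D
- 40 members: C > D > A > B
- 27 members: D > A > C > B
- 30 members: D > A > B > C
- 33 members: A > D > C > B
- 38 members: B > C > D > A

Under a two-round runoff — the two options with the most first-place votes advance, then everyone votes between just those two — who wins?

D

Round 1 first-place votes: D 57, A 94, B 38, C 40.
A and D advance.
Runoff: A is preferred to D by 94 voters; D by 135.
D wins the runoff.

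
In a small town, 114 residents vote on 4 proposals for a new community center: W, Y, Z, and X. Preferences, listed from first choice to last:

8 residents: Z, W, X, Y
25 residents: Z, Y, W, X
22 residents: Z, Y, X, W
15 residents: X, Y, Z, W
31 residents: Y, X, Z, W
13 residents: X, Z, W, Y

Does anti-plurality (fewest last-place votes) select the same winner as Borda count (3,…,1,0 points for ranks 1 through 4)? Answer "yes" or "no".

yes

Anti-plurality — last-place votes: W 68, Y 21, Z 0, X 25. Winner: Z.
Borda — scores: W 54, Y 217, Z 237, X 176. Winner: Z.
The two methods agree.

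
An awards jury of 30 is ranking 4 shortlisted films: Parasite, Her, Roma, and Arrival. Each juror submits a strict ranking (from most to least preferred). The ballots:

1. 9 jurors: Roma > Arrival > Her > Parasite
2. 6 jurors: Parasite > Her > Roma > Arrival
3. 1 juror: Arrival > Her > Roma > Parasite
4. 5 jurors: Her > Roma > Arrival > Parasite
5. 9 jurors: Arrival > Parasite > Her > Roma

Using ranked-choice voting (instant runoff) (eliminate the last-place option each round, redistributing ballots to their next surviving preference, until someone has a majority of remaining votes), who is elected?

Round 1: Parasite 6, Her 5, Roma 9, Arrival 10. Eliminate Her.
Round 2: Parasite 6, Roma 14, Arrival 10. Eliminate Parasite.
Round 3: Roma 20, Arrival 10. Roma has a majority.

Roma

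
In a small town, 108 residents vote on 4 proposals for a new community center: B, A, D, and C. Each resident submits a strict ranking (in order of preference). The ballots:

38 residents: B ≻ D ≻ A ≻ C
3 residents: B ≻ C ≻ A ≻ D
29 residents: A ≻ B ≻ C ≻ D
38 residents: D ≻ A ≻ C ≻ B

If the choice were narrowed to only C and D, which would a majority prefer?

D

Voters preferring C to D: 32; preferring D to C: 76.
D wins the head-to-head.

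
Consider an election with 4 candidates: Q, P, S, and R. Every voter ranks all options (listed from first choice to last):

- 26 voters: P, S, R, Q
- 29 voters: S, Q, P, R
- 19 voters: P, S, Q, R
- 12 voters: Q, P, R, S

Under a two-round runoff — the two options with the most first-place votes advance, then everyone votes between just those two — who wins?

P

Round 1 first-place votes: Q 12, P 45, S 29, R 0.
P and S advance.
Runoff: P is preferred to S by 57 voters; S by 29.
P wins the runoff.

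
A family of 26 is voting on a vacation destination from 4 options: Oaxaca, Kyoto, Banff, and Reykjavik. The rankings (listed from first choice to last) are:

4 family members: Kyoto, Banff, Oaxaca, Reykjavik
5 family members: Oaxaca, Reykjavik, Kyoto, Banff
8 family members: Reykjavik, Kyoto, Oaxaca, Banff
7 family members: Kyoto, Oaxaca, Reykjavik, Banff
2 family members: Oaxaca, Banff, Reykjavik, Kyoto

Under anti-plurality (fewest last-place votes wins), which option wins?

Oaxaca

Last-place votes: Oaxaca 0, Kyoto 2, Banff 20, Reykjavik 4.
Oaxaca is ranked last by the fewest voters, so Oaxaca wins.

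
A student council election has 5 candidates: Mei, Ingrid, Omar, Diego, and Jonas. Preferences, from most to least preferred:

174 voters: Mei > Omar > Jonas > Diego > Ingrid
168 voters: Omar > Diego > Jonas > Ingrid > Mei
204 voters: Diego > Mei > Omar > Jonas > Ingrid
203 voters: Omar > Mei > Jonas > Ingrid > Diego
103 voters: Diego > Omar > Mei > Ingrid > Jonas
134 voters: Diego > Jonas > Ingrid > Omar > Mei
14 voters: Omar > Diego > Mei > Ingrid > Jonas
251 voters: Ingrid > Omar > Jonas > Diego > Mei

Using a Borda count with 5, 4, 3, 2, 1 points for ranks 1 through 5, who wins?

Mei: 174·5 + 168·1 + 204·4 + 203·4 + 103·3 + 134·1 + 14·3 + 251·1 = 3402
Ingrid: 174·1 + 168·2 + 204·1 + 203·2 + 103·2 + 134·3 + 14·2 + 251·5 = 3011
Omar: 174·4 + 168·5 + 204·3 + 203·5 + 103·4 + 134·2 + 14·5 + 251·4 = 4917
Diego: 174·2 + 168·4 + 204·5 + 203·1 + 103·5 + 134·5 + 14·4 + 251·2 = 3986
Jonas: 174·3 + 168·3 + 204·2 + 203·3 + 103·1 + 134·4 + 14·1 + 251·3 = 3449
Omar has the highest Borda score (4917).

Omar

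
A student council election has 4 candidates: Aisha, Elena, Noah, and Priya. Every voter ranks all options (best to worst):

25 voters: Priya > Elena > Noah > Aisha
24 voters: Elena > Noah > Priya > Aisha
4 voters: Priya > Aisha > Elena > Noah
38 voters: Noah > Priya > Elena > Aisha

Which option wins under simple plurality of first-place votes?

First-place votes: Aisha 0, Elena 24, Noah 38, Priya 29.
Noah has the most first-place votes.

Noah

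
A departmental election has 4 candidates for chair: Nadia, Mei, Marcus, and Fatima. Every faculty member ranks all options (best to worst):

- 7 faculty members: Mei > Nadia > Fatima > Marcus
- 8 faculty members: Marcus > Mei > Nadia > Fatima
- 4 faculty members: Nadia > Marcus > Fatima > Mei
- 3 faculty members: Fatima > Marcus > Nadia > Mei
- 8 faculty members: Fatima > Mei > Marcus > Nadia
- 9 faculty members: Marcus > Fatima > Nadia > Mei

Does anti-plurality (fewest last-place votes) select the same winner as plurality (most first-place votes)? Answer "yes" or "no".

yes

Anti-plurality — last-place votes: Nadia 8, Mei 16, Marcus 7, Fatima 8. Winner: Marcus.
Plurality — first-place votes: Nadia 4, Mei 7, Marcus 17, Fatima 11. Winner: Marcus.
The two methods agree.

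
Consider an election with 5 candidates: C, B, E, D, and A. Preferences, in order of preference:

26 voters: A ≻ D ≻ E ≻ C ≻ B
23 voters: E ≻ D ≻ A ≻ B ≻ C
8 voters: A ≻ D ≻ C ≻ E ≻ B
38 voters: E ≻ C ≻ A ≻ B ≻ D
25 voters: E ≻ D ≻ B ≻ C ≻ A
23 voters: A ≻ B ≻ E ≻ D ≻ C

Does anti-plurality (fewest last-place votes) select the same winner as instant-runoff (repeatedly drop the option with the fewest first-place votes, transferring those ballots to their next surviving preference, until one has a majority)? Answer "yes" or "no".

yes

Anti-plurality — last-place votes: C 46, B 34, E 0, D 38, A 25. Winner: E.
Instant-runoff — R1 C 0, B 0, E 86, D 0, A 57 (E winner). Winner: E.
The two methods agree.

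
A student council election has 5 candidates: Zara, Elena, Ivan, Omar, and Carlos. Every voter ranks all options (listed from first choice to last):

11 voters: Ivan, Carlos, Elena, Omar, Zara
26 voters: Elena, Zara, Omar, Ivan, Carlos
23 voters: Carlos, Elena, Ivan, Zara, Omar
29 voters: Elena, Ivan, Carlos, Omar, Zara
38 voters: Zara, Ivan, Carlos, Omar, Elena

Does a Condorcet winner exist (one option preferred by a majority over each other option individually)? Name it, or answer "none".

Checking pairwise contests:
Elena beats Zara 89–38.
Carlos beats Elena 72–55.
Zara beats Ivan 64–63.
Zara beats Omar 87–40.
Zara beats Carlos 64–63.
Every option loses at least one head-to-head, so there is no Condorcet winner.

none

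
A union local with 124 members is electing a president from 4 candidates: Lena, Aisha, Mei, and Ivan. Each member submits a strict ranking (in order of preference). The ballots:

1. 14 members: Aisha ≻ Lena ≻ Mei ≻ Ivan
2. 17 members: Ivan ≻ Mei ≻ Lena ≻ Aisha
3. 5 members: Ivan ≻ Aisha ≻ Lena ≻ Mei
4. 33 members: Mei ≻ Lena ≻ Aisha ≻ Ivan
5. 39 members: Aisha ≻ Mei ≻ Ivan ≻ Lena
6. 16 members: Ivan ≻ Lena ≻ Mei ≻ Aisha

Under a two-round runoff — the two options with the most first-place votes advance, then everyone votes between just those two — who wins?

Aisha

Round 1 first-place votes: Lena 0, Aisha 53, Mei 33, Ivan 38.
Aisha and Ivan advance.
Runoff: Aisha is preferred to Ivan by 86 voters; Ivan by 38.
Aisha wins the runoff.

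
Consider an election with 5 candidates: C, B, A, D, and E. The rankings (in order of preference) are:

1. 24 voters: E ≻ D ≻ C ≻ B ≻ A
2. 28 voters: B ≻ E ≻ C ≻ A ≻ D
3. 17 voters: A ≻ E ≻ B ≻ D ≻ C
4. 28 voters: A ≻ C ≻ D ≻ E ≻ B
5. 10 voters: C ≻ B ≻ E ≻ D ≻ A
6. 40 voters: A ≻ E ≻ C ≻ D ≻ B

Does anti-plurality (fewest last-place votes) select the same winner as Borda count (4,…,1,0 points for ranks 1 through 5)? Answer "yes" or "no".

Anti-plurality — last-place votes: C 17, B 68, A 34, D 28, E 0. Winner: E.
Borda — scores: C 308, B 200, A 368, D 195, E 399. Winner: E.
The two methods agree.

yes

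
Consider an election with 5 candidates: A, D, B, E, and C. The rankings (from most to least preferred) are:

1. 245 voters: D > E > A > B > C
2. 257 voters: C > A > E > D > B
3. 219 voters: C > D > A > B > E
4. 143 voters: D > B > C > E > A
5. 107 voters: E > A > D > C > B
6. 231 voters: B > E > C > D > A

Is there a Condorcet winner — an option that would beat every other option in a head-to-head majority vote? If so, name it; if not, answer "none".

Checking pairwise contests:
D beats A 838–364.
C beats D 707–495.
A beats B 828–374.
D beats E 607–595.
B beats C 619–583.
Every option loses at least one head-to-head, so there is no Condorcet winner.

none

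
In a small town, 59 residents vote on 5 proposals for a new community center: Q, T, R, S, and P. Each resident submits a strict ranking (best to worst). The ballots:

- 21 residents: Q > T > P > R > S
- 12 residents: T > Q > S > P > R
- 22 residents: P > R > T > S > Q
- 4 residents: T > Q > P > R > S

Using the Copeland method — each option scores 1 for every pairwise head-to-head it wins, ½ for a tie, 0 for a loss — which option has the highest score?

Q: beats R, S, and P; loses to T → score 3.
T: beats Q, R, S, and P → score 4.
R: beats S; loses to Q, T, and P → score 1.
S: loses to Q, T, R, and P → score 0.
P: beats R and S; loses to Q and T → score 2.
T has the best pairwise record.

T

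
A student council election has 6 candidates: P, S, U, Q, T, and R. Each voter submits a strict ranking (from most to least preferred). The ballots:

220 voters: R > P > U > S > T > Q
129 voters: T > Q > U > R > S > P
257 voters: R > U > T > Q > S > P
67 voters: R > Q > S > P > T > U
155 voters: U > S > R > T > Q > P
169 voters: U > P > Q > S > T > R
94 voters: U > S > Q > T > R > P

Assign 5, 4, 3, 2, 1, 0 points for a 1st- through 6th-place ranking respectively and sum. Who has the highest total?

P: 220·4 + 129·0 + 257·0 + 67·2 + 155·0 + 169·4 + 94·0 = 1690
S: 220·2 + 129·1 + 257·1 + 67·3 + 155·4 + 169·2 + 94·4 = 2361
U: 220·3 + 129·3 + 257·4 + 67·0 + 155·5 + 169·5 + 94·5 = 4165
Q: 220·0 + 129·4 + 257·2 + 67·4 + 155·1 + 169·3 + 94·3 = 2242
T: 220·1 + 129·5 + 257·3 + 67·1 + 155·2 + 169·1 + 94·2 = 2370
R: 220·5 + 129·2 + 257·5 + 67·5 + 155·3 + 169·0 + 94·1 = 3537
U has the highest Borda score (4165).

U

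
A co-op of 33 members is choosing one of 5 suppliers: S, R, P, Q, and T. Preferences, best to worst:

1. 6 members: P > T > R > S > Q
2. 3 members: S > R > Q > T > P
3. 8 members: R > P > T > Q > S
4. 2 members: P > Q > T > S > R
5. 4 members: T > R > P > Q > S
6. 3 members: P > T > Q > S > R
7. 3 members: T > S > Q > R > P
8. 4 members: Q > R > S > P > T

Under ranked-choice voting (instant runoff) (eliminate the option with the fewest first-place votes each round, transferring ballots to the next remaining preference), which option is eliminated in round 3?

Round 1: S 3, R 8, P 11, Q 4, T 7. Eliminate S.
Round 2: R 11, P 11, Q 4, T 7. Eliminate Q.
Round 3: R 15, P 11, T 7. Eliminate T.

T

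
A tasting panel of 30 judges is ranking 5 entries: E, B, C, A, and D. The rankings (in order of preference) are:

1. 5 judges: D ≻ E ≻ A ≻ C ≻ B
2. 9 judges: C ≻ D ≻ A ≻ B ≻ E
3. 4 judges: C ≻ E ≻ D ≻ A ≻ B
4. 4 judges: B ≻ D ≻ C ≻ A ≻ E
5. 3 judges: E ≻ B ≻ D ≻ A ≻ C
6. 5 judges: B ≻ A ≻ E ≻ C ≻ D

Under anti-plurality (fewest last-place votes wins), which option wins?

A

Last-place votes: E 13, B 9, C 3, A 0, D 5.
A is ranked last by the fewest voters, so A wins.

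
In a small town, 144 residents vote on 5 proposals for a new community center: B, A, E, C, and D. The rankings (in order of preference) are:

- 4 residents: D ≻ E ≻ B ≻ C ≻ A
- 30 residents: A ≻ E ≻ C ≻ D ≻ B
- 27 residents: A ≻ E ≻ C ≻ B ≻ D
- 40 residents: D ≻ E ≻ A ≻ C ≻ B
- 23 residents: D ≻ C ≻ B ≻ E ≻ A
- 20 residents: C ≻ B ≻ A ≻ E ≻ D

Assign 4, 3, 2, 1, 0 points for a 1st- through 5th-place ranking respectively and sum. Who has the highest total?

A

B: 4·2 + 30·0 + 27·1 + 40·0 + 23·2 + 20·3 = 141
A: 4·0 + 30·4 + 27·4 + 40·2 + 23·0 + 20·2 = 348
E: 4·3 + 30·3 + 27·3 + 40·3 + 23·1 + 20·1 = 346
C: 4·1 + 30·2 + 27·2 + 40·1 + 23·3 + 20·4 = 307
D: 4·4 + 30·1 + 27·0 + 40·4 + 23·4 + 20·0 = 298
A has the highest Borda score (348).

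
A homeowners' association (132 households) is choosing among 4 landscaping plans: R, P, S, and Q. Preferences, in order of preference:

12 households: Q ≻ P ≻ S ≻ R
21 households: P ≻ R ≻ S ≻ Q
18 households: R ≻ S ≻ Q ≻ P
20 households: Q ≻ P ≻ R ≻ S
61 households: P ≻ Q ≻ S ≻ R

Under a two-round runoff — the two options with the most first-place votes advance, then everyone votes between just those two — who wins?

Round 1 first-place votes: R 18, P 82, S 0, Q 32.
P and Q advance.
Runoff: P is preferred to Q by 82 voters; Q by 50.
P wins the runoff.

P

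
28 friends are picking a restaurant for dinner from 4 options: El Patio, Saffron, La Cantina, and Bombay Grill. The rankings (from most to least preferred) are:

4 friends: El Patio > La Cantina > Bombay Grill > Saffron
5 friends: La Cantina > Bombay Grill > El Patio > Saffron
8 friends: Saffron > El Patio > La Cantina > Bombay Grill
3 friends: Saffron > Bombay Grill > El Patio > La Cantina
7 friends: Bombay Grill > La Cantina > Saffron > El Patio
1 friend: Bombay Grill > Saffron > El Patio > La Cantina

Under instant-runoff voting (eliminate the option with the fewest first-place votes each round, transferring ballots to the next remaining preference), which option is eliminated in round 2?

Round 1: El Patio 4, Saffron 11, La Cantina 5, Bombay Grill 8. Eliminate El Patio.
Round 2: Saffron 11, La Cantina 9, Bombay Grill 8. Eliminate Bombay Grill.

Bombay Grill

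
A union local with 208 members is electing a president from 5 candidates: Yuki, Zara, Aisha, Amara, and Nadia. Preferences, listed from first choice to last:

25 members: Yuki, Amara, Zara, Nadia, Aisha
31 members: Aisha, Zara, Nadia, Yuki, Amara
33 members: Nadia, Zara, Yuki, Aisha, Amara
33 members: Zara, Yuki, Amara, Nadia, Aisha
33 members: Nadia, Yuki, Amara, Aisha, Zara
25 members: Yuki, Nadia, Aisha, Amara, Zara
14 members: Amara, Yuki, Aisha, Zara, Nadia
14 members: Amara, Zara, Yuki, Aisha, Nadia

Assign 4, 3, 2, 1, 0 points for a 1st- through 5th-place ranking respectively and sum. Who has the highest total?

Yuki

Yuki: 25·4 + 31·1 + 33·2 + 33·3 + 33·3 + 25·4 + 14·3 + 14·2 = 565
Zara: 25·2 + 31·3 + 33·3 + 33·4 + 33·0 + 25·0 + 14·1 + 14·3 = 430
Aisha: 25·0 + 31·4 + 33·1 + 33·0 + 33·1 + 25·2 + 14·2 + 14·1 = 282
Amara: 25·3 + 31·0 + 33·0 + 33·2 + 33·2 + 25·1 + 14·4 + 14·4 = 344
Nadia: 25·1 + 31·2 + 33·4 + 33·1 + 33·4 + 25·3 + 14·0 + 14·0 = 459
Yuki has the highest Borda score (565).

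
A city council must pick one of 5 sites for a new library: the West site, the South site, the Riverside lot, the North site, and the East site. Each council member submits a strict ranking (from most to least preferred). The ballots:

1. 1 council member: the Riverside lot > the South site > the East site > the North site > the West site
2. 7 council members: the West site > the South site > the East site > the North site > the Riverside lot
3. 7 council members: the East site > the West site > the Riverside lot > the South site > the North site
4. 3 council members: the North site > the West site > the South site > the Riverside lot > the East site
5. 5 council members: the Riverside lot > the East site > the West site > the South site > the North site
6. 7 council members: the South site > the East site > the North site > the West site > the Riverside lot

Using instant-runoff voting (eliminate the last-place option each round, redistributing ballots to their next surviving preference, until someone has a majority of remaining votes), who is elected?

Round 1: the West site 7, the South site 7, the Riverside lot 6, the North site 3, the East site 7. Eliminate the North site.
Round 2: the West site 10, the South site 7, the Riverside lot 6, the East site 7. Eliminate the Riverside lot.
Round 3: the West site 10, the South site 8, the East site 12. Eliminate the South site.
Round 4: the West site 10, the East site 20. The East site has a majority.

the East site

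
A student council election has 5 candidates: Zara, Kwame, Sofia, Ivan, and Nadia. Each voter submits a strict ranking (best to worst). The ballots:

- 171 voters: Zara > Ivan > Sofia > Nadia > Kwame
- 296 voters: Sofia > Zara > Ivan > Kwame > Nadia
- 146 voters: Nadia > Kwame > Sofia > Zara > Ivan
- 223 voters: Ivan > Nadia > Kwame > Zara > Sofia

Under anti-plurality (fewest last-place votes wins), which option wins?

Last-place votes: Zara 0, Kwame 171, Sofia 223, Ivan 146, Nadia 296.
Zara is ranked last by the fewest voters, so Zara wins.

Zara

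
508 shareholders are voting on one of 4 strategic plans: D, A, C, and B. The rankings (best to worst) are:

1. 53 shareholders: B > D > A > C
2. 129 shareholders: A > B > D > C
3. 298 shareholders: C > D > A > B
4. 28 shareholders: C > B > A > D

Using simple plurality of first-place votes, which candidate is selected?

First-place votes: D 0, A 129, C 326, B 53.
C has the most first-place votes.

C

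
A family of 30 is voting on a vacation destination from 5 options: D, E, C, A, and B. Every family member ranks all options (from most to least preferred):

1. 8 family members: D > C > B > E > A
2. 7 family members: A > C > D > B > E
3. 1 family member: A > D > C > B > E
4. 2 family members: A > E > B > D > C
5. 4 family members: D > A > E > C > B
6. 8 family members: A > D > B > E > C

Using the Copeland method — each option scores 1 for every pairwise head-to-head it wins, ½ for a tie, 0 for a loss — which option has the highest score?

D: beats E, C, and B; loses to A → score 3.
E: loses to D, C, A, and B → score 0.
C: beats E and B; loses to D and A → score 2.
A: beats D, E, C, and B → score 4.
B: beats E; loses to D, C, and A → score 1.
A has the best pairwise record.

A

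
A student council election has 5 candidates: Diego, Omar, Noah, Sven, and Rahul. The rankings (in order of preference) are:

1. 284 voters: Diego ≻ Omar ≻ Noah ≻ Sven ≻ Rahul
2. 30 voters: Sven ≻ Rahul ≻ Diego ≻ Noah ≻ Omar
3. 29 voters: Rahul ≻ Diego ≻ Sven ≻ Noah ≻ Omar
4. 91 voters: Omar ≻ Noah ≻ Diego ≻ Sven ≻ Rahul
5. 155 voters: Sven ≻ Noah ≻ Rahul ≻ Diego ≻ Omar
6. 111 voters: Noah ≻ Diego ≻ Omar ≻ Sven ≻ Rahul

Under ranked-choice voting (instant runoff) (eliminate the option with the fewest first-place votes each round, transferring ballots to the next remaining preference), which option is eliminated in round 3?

Round 1: Diego 284, Omar 91, Noah 111, Sven 185, Rahul 29. Eliminate Rahul.
Round 2: Diego 313, Omar 91, Noah 111, Sven 185. Eliminate Omar.
Round 3: Diego 313, Noah 202, Sven 185. Eliminate Sven.

Sven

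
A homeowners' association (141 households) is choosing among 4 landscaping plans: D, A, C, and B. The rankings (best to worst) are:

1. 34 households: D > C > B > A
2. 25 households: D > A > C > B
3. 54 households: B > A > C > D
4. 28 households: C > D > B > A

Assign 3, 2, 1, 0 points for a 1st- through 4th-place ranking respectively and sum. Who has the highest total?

D

D: 34·3 + 25·3 + 54·0 + 28·2 = 233
A: 34·0 + 25·2 + 54·2 + 28·0 = 158
C: 34·2 + 25·1 + 54·1 + 28·3 = 231
B: 34·1 + 25·0 + 54·3 + 28·1 = 224
D has the highest Borda score (233).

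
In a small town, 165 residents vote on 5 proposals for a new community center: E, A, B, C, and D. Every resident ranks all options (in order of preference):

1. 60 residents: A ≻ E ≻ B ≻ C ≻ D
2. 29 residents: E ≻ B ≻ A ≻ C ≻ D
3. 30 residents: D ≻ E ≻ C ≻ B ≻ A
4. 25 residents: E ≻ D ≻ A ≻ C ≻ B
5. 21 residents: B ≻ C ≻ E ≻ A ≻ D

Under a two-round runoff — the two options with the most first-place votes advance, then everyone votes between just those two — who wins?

E

Round 1 first-place votes: E 54, A 60, B 21, C 0, D 30.
A and E advance.
Runoff: A is preferred to E by 60 voters; E by 105.
E wins the runoff.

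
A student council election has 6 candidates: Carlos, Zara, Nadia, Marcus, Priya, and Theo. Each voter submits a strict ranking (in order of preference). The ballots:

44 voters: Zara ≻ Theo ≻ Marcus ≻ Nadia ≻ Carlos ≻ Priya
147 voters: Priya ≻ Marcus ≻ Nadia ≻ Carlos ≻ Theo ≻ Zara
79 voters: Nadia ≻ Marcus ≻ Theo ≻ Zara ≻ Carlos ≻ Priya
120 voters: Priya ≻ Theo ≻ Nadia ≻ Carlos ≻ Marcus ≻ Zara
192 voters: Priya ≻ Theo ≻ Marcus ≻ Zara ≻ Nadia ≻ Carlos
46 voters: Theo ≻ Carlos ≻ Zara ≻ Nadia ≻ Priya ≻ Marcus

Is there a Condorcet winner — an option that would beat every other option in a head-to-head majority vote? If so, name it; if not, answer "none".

Priya

Priya vs Carlos: 459–169 for Priya.
Priya vs Zara: 459–169 for Priya.
Priya vs Nadia: 459–169 for Priya.
Priya vs Marcus: 505–123 for Priya.
Priya vs Theo: 459–169 for Priya.
Priya beats every other option head-to-head.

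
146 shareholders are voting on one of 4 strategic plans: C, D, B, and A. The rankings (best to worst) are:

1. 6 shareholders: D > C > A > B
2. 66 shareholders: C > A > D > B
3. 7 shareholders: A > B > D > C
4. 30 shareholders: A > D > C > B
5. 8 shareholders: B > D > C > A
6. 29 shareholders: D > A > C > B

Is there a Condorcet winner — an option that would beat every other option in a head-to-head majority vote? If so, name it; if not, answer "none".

none

Checking pairwise contests:
D beats C 80–66.
A beats D 103–43.
C beats B 131–15.
C beats A 80–66.
Every option loses at least one head-to-head, so there is no Condorcet winner.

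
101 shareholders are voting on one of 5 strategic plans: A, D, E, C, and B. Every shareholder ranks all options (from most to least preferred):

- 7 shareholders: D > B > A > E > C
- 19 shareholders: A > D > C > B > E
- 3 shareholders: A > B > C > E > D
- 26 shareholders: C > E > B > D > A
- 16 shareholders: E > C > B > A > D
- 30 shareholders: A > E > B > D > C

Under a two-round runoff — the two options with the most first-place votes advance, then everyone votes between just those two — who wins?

A

Round 1 first-place votes: A 52, D 7, E 16, C 26, B 0.
A and C advance.
Runoff: A is preferred to C by 59 voters; C by 42.
A wins the runoff.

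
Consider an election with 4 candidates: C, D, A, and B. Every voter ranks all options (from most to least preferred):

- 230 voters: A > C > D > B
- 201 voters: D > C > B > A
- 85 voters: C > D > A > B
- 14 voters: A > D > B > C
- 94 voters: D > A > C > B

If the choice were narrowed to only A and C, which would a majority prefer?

A

Voters preferring A to C: 338; preferring C to A: 286.
A wins the head-to-head.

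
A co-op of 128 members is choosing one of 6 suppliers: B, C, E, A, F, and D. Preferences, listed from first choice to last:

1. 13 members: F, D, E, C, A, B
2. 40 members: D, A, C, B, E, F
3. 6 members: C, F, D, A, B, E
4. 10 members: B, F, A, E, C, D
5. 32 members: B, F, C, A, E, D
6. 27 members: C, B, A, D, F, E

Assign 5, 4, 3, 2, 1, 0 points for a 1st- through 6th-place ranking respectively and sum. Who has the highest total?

C

B: 13·0 + 40·2 + 6·1 + 10·5 + 32·5 + 27·4 = 404
C: 13·2 + 40·3 + 6·5 + 10·1 + 32·3 + 27·5 = 417
E: 13·3 + 40·1 + 6·0 + 10·2 + 32·1 + 27·0 = 131
A: 13·1 + 40·4 + 6·2 + 10·3 + 32·2 + 27·3 = 360
F: 13·5 + 40·0 + 6·4 + 10·4 + 32·4 + 27·1 = 284
D: 13·4 + 40·5 + 6·3 + 10·0 + 32·0 + 27·2 = 324
C has the highest Borda score (417).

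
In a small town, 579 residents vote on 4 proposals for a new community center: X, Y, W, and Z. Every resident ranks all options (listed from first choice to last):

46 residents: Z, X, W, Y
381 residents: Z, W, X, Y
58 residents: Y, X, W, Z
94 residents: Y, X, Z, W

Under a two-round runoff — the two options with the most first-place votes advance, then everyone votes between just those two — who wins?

Round 1 first-place votes: X 0, Y 152, W 0, Z 427.
Z and Y advance.
Runoff: Z is preferred to Y by 427 voters; Y by 152.
Z wins the runoff.

Z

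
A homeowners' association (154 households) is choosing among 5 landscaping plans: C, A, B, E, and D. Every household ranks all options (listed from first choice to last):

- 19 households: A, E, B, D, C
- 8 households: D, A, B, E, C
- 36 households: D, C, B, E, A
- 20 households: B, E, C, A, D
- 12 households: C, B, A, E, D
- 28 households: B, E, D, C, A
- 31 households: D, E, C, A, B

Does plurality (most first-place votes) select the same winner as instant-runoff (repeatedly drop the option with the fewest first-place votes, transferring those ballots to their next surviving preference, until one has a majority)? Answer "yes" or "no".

Plurality — first-place votes: C 12, A 19, B 48, E 0, D 75. Winner: D.
Instant-runoff — R1 C 12, A 19, B 48, E 0, D 75 (E out); R2 C 12, A 19, B 48, D 75 (C out); R3 A 19, B 60, D 75 (A out); R4 B 79, D 75 (B winner). Winner: B.
The two methods disagree.

no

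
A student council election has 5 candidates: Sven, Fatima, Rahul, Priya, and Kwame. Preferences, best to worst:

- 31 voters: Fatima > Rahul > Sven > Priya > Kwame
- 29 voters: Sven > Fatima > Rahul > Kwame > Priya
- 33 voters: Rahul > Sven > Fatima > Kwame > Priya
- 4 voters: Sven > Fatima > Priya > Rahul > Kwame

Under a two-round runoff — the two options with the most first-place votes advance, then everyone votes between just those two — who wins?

Round 1 first-place votes: Sven 33, Fatima 31, Rahul 33, Priya 0, Kwame 0.
Sven and Rahul advance.
Runoff: Sven is preferred to Rahul by 33 voters; Rahul by 64.
Rahul wins the runoff.

Rahul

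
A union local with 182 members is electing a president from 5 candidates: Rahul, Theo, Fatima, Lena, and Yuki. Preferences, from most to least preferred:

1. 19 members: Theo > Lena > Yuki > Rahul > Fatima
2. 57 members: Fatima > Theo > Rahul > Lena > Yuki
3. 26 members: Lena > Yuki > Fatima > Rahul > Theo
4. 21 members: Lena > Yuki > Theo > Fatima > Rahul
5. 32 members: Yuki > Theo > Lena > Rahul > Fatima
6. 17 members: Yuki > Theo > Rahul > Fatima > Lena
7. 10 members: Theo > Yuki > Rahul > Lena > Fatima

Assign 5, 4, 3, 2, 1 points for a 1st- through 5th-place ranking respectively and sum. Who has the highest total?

Rahul: 19·2 + 57·3 + 26·2 + 21·1 + 32·2 + 17·3 + 10·3 = 427
Theo: 19·5 + 57·4 + 26·1 + 21·3 + 32·4 + 17·4 + 10·5 = 658
Fatima: 19·1 + 57·5 + 26·3 + 21·2 + 32·1 + 17·2 + 10·1 = 500
Lena: 19·4 + 57·2 + 26·5 + 21·5 + 32·3 + 17·1 + 10·2 = 558
Yuki: 19·3 + 57·1 + 26·4 + 21·4 + 32·5 + 17·5 + 10·4 = 587
Theo has the highest Borda score (658).

Theo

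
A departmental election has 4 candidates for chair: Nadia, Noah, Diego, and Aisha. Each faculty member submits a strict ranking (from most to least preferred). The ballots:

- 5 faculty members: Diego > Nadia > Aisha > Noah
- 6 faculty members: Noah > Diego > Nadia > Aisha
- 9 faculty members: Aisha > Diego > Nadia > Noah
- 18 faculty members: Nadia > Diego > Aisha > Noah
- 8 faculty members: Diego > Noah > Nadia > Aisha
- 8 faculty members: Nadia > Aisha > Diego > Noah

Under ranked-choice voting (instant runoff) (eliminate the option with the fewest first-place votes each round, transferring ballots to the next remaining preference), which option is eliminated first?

Noah

Round 1: Nadia 26, Noah 6, Diego 13, Aisha 9. Eliminate Noah.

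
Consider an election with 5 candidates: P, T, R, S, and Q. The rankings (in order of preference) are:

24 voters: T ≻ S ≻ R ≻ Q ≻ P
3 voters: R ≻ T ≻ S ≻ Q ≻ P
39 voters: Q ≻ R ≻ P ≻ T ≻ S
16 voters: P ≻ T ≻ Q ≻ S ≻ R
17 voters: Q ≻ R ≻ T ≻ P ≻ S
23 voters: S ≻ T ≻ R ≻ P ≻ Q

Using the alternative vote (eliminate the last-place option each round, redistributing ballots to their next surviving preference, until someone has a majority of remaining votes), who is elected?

T

Round 1: P 16, T 24, R 3, S 23, Q 56. Eliminate R.
Round 2: P 16, T 27, S 23, Q 56. Eliminate P.
Round 3: T 43, S 23, Q 56. Eliminate S.
Round 4: T 66, Q 56. T has a majority.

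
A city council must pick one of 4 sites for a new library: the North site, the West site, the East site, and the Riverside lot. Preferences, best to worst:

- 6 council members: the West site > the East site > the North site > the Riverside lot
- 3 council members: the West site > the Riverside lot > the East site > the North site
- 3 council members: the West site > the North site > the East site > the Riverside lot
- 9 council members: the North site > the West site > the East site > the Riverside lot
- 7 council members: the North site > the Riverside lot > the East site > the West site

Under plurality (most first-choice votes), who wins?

First-place votes: the North site 16, the West site 12, the East site 0, the Riverside lot 0.
the North site has the most first-place votes.

the North site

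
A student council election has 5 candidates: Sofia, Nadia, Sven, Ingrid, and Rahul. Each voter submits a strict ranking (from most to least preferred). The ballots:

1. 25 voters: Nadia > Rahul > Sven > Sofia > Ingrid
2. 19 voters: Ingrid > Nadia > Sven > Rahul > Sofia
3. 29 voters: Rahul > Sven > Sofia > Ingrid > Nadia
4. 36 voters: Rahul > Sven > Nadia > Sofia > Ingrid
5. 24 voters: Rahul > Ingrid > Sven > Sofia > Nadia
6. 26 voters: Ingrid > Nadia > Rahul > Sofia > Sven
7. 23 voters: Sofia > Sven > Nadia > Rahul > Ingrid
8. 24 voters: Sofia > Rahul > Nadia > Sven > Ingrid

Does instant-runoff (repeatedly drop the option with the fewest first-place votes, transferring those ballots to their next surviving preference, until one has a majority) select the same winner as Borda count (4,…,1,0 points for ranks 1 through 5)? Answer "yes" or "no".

Instant-runoff — R1 Sofia 47, Nadia 25, Sven 0, Ingrid 45, Rahul 89 (Sven out); R2 Sofia 47, Nadia 25, Ingrid 45, Rahul 89 (Nadia out); R3 Sofia 47, Ingrid 45, Rahul 114 (Rahul winner). Winner: Rahul.
Borda — scores: Sofia 357, Nadia 401, Sven 424, Ingrid 281, Rahul 597. Winner: Rahul.
The two methods agree.

yes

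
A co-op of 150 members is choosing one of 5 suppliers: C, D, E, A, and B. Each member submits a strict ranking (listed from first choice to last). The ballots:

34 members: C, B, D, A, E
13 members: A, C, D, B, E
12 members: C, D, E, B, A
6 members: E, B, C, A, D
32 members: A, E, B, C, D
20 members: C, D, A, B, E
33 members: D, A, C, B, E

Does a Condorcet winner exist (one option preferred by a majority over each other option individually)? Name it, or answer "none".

Checking pairwise contests:
A beats C 78–72.
C beats D 117–33.
C beats E 112–38.
D beats A 99–51.
C beats B 112–38.
Every option loses at least one head-to-head, so there is no Condorcet winner.

none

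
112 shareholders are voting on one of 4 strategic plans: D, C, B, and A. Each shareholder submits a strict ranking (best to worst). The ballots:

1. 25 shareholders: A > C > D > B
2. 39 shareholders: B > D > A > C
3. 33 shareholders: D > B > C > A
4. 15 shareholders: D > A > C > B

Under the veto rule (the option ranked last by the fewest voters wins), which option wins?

Last-place votes: D 0, C 39, B 40, A 33.
D is ranked last by the fewest voters, so D wins.

D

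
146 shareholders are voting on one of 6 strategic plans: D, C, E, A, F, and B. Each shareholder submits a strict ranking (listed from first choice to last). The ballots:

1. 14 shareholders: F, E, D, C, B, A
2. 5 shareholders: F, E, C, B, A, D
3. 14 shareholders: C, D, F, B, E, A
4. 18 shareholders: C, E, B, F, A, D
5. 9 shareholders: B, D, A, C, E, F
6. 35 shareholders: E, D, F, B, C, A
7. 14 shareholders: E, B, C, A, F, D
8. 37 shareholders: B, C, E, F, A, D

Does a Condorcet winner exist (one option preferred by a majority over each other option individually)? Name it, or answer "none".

none

Checking pairwise contests:
C beats D 88–58.
B beats C 95–51.
C beats E 78–68.
C beats A 137–9.
C beats F 92–54.
E beats B 86–60.
Every option loses at least one head-to-head, so there is no Condorcet winner.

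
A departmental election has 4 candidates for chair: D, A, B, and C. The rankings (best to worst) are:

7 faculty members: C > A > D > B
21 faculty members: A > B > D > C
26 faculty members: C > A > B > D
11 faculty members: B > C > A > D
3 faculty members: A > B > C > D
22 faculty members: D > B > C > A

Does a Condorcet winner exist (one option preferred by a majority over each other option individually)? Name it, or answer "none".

Checking pairwise contests:
A beats D 68–22.
C beats A 66–24.
A beats B 57–33.
B beats C 57–33.
Every option loses at least one head-to-head, so there is no Condorcet winner.

none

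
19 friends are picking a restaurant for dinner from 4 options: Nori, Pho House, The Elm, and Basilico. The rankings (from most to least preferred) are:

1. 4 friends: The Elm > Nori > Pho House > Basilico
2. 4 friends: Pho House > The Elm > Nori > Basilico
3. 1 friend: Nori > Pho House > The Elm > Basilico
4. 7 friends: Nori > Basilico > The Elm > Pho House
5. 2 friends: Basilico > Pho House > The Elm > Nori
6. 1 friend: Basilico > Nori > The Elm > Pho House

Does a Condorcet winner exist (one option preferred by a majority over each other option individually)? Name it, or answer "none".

Checking pairwise contests:
The Elm beats Nori 10–9.
Nori beats Pho House 13–6.
Basilico beats The Elm 10–9.
Nori beats Basilico 16–3.
Every option loses at least one head-to-head, so there is no Condorcet winner.

none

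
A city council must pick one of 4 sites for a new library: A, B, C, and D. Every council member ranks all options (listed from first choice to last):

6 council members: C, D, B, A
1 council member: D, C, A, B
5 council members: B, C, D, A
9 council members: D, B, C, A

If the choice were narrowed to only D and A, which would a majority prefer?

Voters preferring D to A: 21; preferring A to D: 0.
D wins the head-to-head.

D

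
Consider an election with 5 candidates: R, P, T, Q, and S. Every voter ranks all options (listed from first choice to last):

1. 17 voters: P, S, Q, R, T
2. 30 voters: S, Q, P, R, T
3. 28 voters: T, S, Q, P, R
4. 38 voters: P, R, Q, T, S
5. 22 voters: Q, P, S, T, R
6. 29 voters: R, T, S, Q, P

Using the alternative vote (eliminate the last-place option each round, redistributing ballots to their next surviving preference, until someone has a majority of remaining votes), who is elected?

Round 1: R 29, P 55, T 28, Q 22, S 30. Eliminate Q.
Round 2: R 29, P 77, T 28, S 30. Eliminate T.
Round 3: R 29, P 77, S 58. Eliminate R.
Round 4: P 77, S 87. S has a majority.

S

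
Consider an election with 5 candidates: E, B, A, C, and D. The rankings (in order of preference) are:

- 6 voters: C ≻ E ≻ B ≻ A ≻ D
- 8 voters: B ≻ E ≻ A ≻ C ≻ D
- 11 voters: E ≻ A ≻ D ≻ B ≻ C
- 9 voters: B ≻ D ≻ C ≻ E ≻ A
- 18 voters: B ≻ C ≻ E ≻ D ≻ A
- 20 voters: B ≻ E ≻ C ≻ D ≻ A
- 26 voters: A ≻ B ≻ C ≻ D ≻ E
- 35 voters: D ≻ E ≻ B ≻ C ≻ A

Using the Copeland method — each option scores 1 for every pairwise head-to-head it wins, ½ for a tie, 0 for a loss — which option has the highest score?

E: beats A and C; loses to B and D → score 2.
B: beats E, A, C, and D → score 4.
A: loses to E, B, C, and D → score 0.
C: beats A and D; loses to E and B → score 2.
D: beats E and A; loses to B and C → score 2.
B has the best pairwise record.

B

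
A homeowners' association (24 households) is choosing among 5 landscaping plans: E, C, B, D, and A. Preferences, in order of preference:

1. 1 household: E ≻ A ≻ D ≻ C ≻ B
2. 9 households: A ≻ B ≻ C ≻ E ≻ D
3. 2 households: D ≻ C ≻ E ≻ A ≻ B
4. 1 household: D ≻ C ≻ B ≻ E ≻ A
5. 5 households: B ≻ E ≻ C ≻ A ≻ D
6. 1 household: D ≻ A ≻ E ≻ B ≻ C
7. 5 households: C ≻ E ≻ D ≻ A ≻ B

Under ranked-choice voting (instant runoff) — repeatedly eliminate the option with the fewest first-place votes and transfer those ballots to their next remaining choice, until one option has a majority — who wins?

C

Round 1: E 1, C 5, B 5, D 4, A 9. Eliminate E.
Round 2: C 5, B 5, D 4, A 10. Eliminate D.
Round 3: C 8, B 5, A 11. Eliminate B.
Round 4: C 13, A 11. C has a majority.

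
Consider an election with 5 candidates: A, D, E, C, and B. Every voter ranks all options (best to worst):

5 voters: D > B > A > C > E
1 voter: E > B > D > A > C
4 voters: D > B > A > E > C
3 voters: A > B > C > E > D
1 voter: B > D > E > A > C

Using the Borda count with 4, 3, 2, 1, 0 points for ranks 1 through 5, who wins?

B

A: 5·2 + 1·1 + 4·2 + 3·4 + 1·1 = 32
D: 5·4 + 1·2 + 4·4 + 3·0 + 1·3 = 41
E: 5·0 + 1·4 + 4·1 + 3·1 + 1·2 = 13
C: 5·1 + 1·0 + 4·0 + 3·2 + 1·0 = 11
B: 5·3 + 1·3 + 4·3 + 3·3 + 1·4 = 43
B has the highest Borda score (43).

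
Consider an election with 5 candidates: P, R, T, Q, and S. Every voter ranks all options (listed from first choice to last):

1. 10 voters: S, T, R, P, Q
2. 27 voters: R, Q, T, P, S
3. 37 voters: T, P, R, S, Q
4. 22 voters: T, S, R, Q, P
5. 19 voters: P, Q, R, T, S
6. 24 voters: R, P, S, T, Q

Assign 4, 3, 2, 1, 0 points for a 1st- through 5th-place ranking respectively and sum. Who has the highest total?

R

P: 10·1 + 27·1 + 37·3 + 22·0 + 19·4 + 24·3 = 296
R: 10·2 + 27·4 + 37·2 + 22·2 + 19·2 + 24·4 = 380
T: 10·3 + 27·2 + 37·4 + 22·4 + 19·1 + 24·1 = 363
Q: 10·0 + 27·3 + 37·0 + 22·1 + 19·3 + 24·0 = 160
S: 10·4 + 27·0 + 37·1 + 22·3 + 19·0 + 24·2 = 191
R has the highest Borda score (380).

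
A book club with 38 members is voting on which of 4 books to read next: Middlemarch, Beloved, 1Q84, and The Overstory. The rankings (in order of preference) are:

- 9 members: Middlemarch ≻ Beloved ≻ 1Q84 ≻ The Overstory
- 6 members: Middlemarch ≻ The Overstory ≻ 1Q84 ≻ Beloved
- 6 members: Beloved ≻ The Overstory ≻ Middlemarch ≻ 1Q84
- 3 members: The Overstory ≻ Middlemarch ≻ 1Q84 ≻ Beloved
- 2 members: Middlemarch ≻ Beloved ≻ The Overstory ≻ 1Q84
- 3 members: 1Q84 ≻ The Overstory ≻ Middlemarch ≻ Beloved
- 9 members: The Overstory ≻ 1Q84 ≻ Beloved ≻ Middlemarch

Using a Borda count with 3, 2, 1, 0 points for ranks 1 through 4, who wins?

Middlemarch: 9·3 + 6·3 + 6·1 + 3·2 + 2·3 + 3·1 + 9·0 = 66
Beloved: 9·2 + 6·0 + 6·3 + 3·0 + 2·2 + 3·0 + 9·1 = 49
1Q84: 9·1 + 6·1 + 6·0 + 3·1 + 2·0 + 3·3 + 9·2 = 45
The Overstory: 9·0 + 6·2 + 6·2 + 3·3 + 2·1 + 3·2 + 9·3 = 68
The Overstory has the highest Borda score (68).

The Overstory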